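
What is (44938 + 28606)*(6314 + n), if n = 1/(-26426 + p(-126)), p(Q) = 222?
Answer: 3042001483230/6551 ≈ 4.6436e+8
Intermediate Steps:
n = -1/26204 (n = 1/(-26426 + 222) = 1/(-26204) = -1/26204 ≈ -3.8162e-5)
(44938 + 28606)*(6314 + n) = (44938 + 28606)*(6314 - 1/26204) = 73544*(165452055/26204) = 3042001483230/6551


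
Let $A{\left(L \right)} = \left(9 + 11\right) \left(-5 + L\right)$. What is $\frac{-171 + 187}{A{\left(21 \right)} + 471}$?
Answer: $\frac{16}{791} \approx 0.020228$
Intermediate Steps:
$A{\left(L \right)} = -100 + 20 L$ ($A{\left(L \right)} = 20 \left(-5 + L\right) = -100 + 20 L$)
$\frac{-171 + 187}{A{\left(21 \right)} + 471} = \frac{-171 + 187}{\left(-100 + 20 \cdot 21\right) + 471} = \frac{16}{\left(-100 + 420\right) + 471} = \frac{16}{320 + 471} = \frac{16}{791}$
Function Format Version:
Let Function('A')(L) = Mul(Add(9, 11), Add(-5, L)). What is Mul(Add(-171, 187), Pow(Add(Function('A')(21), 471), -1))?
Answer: Rational(16, 791) ≈ 0.020228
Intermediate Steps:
Function('A')(L) = Add(-100, Mul(20, L)) (Function('A')(L) = Mul(20, Add(-5, L)) = Add(-100, Mul(20, L)))
Mul(Add(-171, 187), Pow(Add(Function('A')(21), 471), -1)) = Mul(Add(-171, 187), Pow(Add(Add(-100, Mul(20, 21)), 471), -1)) = Mul(16, Pow(Add(Add(-100, 420), 471), -1)) = Mul(16, Pow(Add(320, 471), -1)) = Mul(16, Pow(791, -1)) = Mul(16, Rational(1, 791)) = Rational(16, 791)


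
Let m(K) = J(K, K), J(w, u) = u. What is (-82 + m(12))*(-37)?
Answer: 2590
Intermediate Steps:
m(K) = K
(-82 + m(12))*(-37) = (-82 + 12)*(-37) = -70*(-37) = 2590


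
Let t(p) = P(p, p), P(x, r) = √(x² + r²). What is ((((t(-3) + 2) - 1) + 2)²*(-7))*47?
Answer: -8883 - 5922*√2 ≈ -17258.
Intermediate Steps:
P(x, r) = √(r² + x²)
t(p) = √2*√(p²) (t(p) = √(p² + p²) = √(2*p²) = √2*√(p²))
((((t(-3) + 2) - 1) + 2)²*(-7))*47 = ((((√2*√((-3)²) + 2) - 1) + 2)²*(-7))*47 = ((((√2*√9 + 2) - 1) + 2)²*(-7))*47 = ((((√2*3 + 2) - 1) + 2)²*(-7))*47 = ((((3*√2 + 2) - 1) + 2)²*(-7))*47 = ((((2 + 3*√2) - 1) + 2)²*(-7))*47 = (((1 + 3*√2) + 2)²*(-7))*47 = ((3 + 3*√2)²*(-7))*47 = -7*(3 + 3*√2)²*47 = -329*(3 + 3*√2)²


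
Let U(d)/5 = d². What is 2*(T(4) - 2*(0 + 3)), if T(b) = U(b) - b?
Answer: 140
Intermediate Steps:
U(d) = 5*d²
T(b) = -b + 5*b² (T(b) = 5*b² - b = -b + 5*b²)
2*(T(4) - 2*(0 + 3)) = 2*(4*(-1 + 5*4) - 2*(0 + 3)) = 2*(4*(-1 + 20) - 2*3) = 2*(4*19 - 6) = 2*(76 - 6) = 2*70 = 140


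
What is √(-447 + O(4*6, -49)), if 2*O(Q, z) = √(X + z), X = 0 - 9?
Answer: √(-1788 + 2*I*√58)/2 ≈ 0.090053 + 21.143*I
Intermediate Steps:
X = -9
O(Q, z) = √(-9 + z)/2
√(-447 + O(4*6, -49)) = √(-447 + √(-9 - 49)/2) = √(-447 + √(-58)/2) = √(-447 + (I*√58)/2) = √(-447 + I*√58/2)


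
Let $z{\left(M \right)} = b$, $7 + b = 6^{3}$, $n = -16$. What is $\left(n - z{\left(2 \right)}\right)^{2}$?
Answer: $50625$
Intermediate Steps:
$b = 209$ ($b = -7 + 6^{3} = -7 + 216 = 209$)
$z{\left(M \right)} = 209$
$\left(n - z{\left(2 \right)}\right)^{2} = \left(-16 - 209\right)^{2} = \left(-225\right)^{2} = 50625$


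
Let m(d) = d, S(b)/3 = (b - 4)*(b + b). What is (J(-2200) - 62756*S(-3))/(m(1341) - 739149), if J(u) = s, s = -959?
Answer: 7908215/737808 ≈ 10.719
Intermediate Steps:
S(b) = 6*b*(-4 + b) (S(b) = 3*((b - 4)*(b + b)) = 3*((-4 + b)*(2*b)) = 3*(2*b*(-4 + b)) = 6*b*(-4 + b))
J(u) = -959
(J(-2200) - 62756*S(-3))/(m(1341) - 739149) = (-959 - 376536*(-3)*(-4 - 3))/(1341 - 739149) = (-959 - 376536*(-3)*(-7))/(-737808) = (-959 - 62756*126)*(-1/737808) = (-959 - 7907256)*(-1/737808) = -7908215*(-1/737808) = 7908215/737808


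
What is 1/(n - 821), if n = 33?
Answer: -1/788 ≈ -0.0012690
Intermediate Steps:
1/(n - 821) = 1/(33 - 821) = 1/(-788) = -1/788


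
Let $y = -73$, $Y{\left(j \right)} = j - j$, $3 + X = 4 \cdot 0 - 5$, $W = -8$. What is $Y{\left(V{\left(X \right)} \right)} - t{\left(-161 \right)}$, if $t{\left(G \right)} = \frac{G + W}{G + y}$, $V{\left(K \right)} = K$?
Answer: $- \frac{13}{18} \approx -0.72222$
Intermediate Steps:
$X = -8$ ($X = -3 + \left(4 \cdot 0 - 5\right) = -3 + \left(0 - 5\right) = -3 - 5 = -8$)
$Y{\left(j \right)} = 0$
$t{\left(G \right)} = \frac{-8 + G}{-73 + G}$ ($t{\left(G \right)} = \frac{G - 8}{G - 73} = \frac{-8 + G}{-73 + G}$)
$Y{\left(V{\left(X \right)} \right)} - t{\left(-161 \right)} = 0 - \frac{-8 - 161}{-73 - 161} = 0 - \frac{1}{-234} \left(-169\right) = 0 - \left(- \frac{1}{234}\right) \left(-169\right) = 0 - \frac{13}{18} = - \frac{13}{18}$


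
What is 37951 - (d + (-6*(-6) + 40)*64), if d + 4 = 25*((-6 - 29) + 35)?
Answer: 33091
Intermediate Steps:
d = -4 (d = -4 + 25*((-6 - 29) + 35) = -4 + 25*(-35 + 35) = -4 + 25*0 = -4 + 0 = -4)
37951 - (d + (-6*(-6) + 40)*64) = 37951 - (-4 + (-6*(-6) + 40)*64) = 37951 - (-4 + (36 + 40)*64) = 37951 - (-4 + 76*64) = 37951 - (-4 + 4864) = 37951 - 1*4860 = 37951 - 4860 = 33091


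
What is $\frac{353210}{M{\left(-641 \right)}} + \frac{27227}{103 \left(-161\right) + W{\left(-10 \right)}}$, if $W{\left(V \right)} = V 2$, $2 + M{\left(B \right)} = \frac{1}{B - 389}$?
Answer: $- \frac{6040332113747}{34218783} \approx -1.7652 \cdot 10^{5}$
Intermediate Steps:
$M{\left(B \right)} = -2 + \frac{1}{-389 + B}$ ($M{\left(B \right)} = -2 + \frac{1}{B - 389} = -2 + \frac{1}{-389 + B}$)
$W{\left(V \right)} = 2 V$
$\frac{353210}{M{\left(-641 \right)}} + \frac{27227}{103 \left(-161\right) + W{\left(-10 \right)}} = \frac{353210}{\frac{1}{-389 - 641} \left(779 - -1282\right)} + \frac{27227}{103 \left(-161\right) + 2 \left(-10\right)} = \frac{353210}{\frac{1}{-1030} \left(779 + 1282\right)} + \frac{27227}{-16583 - 20} = \frac{353210}{\left(- \frac{1}{1030}\right) 2061} + \frac{27227}{-16603} = \frac{353210}{- \frac{2061}{1030}} + 27227 \left(- \frac{1}{16603}\right) = 353210 \left(- \frac{1030}{2061}\right) - \frac{27227}{16603} = - \frac{363806300}{2061} - \frac{27227}{16603} = - \frac{6040332113747}{34218783}$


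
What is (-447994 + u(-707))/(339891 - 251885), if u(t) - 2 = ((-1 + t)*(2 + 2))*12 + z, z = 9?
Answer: -481967/88006 ≈ -5.4765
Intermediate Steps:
u(t) = -37 + 48*t (u(t) = 2 + (((-1 + t)*(2 + 2))*12 + 9) = 2 + (((-1 + t)*4)*12 + 9) = 2 + ((-4 + 4*t)*12 + 9) = 2 + ((-48 + 48*t) + 9) = 2 + (-39 + 48*t) = -37 + 48*t)
(-447994 + u(-707))/(339891 - 251885) = (-447994 + (-37 + 48*(-707)))/(339891 - 251885) = (-447994 + (-37 - 33936))/88006 = (-447994 - 33973)*(1/88006) = -481967*1/88006 = -481967/88006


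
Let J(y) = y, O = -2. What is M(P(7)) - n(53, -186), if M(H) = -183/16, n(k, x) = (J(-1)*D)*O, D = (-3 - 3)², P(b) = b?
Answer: -1335/16 ≈ -83.438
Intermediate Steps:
D = 36 (D = (-6)² = 36)
n(k, x) = 72 (n(k, x) = -1*36*(-2) = -36*(-2) = 72)
M(H) = -183/16 (M(H) = -183*1/16 = -183/16)
M(P(7)) - n(53, -186) = -183/16 - 1*72 = -183/16 - 72 = -1335/16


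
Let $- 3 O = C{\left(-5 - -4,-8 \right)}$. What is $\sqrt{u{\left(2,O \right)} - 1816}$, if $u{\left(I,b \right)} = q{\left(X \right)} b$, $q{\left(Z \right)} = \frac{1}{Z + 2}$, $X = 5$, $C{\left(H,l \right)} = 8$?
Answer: $\frac{16 i \sqrt{3129}}{21} \approx 42.619 i$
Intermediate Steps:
$O = - \frac{8}{3}$ ($O = \left(- \frac{1}{3}\right) 8 = - \frac{8}{3} \approx -2.6667$)
$q{\left(Z \right)} = \frac{1}{2 + Z}$
$u{\left(I,b \right)} = \frac{b}{7}$ ($u{\left(I,b \right)} = \frac{b}{2 + 5} = \frac{b}{7}$)
$\sqrt{u{\left(2,O \right)} - 1816} = \sqrt{\frac{1}{7} \left(- \frac{8}{3}\right) - 1816} = \sqrt{- \frac{8}{21} - 1816} = \sqrt{- \frac{38144}{21}} = \frac{16 i \sqrt{3129}}{21}$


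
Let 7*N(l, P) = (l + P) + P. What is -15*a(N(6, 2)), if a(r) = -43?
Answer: 645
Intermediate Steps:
N(l, P) = l/7 + 2*P/7 (N(l, P) = ((l + P) + P)/7 = ((P + l) + P)/7 = (l + 2*P)/7 = l/7 + 2*P/7)
-15*a(N(6, 2)) = -15*(-43) = 645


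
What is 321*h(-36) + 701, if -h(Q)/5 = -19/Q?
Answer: -1753/12 ≈ -146.08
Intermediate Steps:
h(Q) = 95/Q (h(Q) = -(-95)/Q = 95/Q)
321*h(-36) + 701 = 321*(95/(-36)) + 701 = 321*(95*(-1/36)) + 701 = 321*(-95/36) + 701 = -10165/12 + 701 = -1753/12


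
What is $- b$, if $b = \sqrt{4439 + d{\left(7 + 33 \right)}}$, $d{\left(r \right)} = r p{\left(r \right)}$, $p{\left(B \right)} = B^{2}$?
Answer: $- \sqrt{68439} \approx -261.61$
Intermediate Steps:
$d{\left(r \right)} = r^{3}$ ($d{\left(r \right)} = r r^{2} = r^{3}$)
$b = \sqrt{68439}$ ($b = \sqrt{4439 + \left(7 + 33\right)^{3}} = \sqrt{4439 + 40^{3}} = \sqrt{4439 + 64000} = \sqrt{68439} \approx 261.61$)
$- b = - \sqrt{68439}$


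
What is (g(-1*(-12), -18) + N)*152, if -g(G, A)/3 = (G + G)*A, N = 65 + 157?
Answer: 230736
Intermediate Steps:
N = 222
g(G, A) = -6*A*G (g(G, A) = -3*(G + G)*A = -3*2*G*A = -6*A*G)
(g(-1*(-12), -18) + N)*152 = (-6*(-18)*(-1*(-12)) + 222)*152 = (-6*(-18)*12 + 222)*152 = (1296 + 222)*152 = 1518*152 = 230736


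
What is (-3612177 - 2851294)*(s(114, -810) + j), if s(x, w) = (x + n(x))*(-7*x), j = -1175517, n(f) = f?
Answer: 8773909807131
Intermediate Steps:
s(x, w) = -14*x² (s(x, w) = (x + x)*(-7*x) = (2*x)*(-7*x) = -14*x²)
(-3612177 - 2851294)*(s(114, -810) + j) = (-3612177 - 2851294)*(-14*114² - 1175517) = -6463471*(-14*12996 - 1175517) = -6463471*(-181944 - 1175517) = -6463471*(-1357461) = 8773909807131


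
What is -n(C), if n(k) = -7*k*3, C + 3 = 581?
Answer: 12138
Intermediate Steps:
C = 578 (C = -3 + 581 = 578)
n(k) = -21*k
-n(C) = -(-21)*578 = -1*(-12138) = 12138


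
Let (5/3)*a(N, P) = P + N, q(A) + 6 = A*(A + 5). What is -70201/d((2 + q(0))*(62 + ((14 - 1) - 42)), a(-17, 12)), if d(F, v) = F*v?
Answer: -70201/396 ≈ -177.28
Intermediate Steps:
q(A) = -6 + A*(5 + A) (q(A) = -6 + A*(A + 5) = -6 + A*(5 + A))
a(N, P) = 3*N/5 + 3*P/5 (a(N, P) = 3*(P + N)/5 = 3*(N + P)/5 = 3*N/5 + 3*P/5)
-70201/d((2 + q(0))*(62 + ((14 - 1) - 42)), a(-17, 12)) = -70201*1/((2 + (-6 + 0**2 + 5*0))*(62 + ((14 - 1) - 42))*((3/5)*(-17) + (3/5)*12)) = -70201*1/((2 + (-6 + 0 + 0))*(62 + (13 - 42))*(-51/5 + 36/5)) = -70201*(-1/(3*(2 - 6)*(62 - 29))) = -70201/(-4*33*(-3)) = -70201/((-132*(-3))) = -70201/396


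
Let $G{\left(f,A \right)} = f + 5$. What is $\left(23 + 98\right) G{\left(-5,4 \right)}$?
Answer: $0$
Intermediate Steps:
$G{\left(f,A \right)} = 5 + f$
$\left(23 + 98\right) G{\left(-5,4 \right)} = \left(23 + 98\right) \left(5 - 5\right) = 121 \cdot 0 = 0$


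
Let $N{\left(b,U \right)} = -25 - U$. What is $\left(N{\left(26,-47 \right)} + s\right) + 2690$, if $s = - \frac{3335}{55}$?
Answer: $\frac{29165}{11} \approx 2651.4$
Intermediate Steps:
$s = - \frac{667}{11}$ ($s = \left(-3335\right) \frac{1}{55} = - \frac{667}{11} \approx -60.636$)
$\left(N{\left(26,-47 \right)} + s\right) + 2690 = \left(\left(-25 - -47\right) - \frac{667}{11}\right) + 2690 = \left(\left(-25 + 47\right) - \frac{667}{11}\right) + 2690 = \left(22 - \frac{667}{11}\right) + 2690 = - \frac{425}{11} + 2690 = \frac{29165}{11}$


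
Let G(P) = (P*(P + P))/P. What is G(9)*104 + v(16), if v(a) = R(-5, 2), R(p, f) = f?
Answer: 1874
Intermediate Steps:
v(a) = 2
G(P) = 2*P (G(P) = (P*(2*P))/P = (2*P²)/P = 2*P)
G(9)*104 + v(16) = (2*9)*104 + 2 = 18*104 + 2 = 1872 + 2 = 1874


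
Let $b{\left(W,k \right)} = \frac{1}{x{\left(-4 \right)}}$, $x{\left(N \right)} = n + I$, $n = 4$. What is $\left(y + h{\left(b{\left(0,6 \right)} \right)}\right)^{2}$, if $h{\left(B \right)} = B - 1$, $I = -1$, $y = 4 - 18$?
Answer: $\frac{1936}{9} \approx 215.11$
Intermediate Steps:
$y = -14$ ($y = 4 - 18 = -14$)
$x{\left(N \right)} = 3$ ($x{\left(N \right)} = 4 - 1 = 3$)
$b{\left(W,k \right)} = \frac{1}{3}$
$h{\left(B \right)} = -1 + B$ ($h{\left(B \right)} = B - 1 = -1 + B$)
$\left(y + h{\left(b{\left(0,6 \right)} \right)}\right)^{2} = \left(-14 + \left(-1 + \frac{1}{3}\right)\right)^{2} = \left(-14 - \frac{2}{3}\right)^{2} = \left(- \frac{44}{3}\right)^{2} = \frac{1936}{9}$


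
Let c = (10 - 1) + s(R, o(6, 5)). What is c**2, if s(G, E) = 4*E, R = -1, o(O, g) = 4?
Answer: 625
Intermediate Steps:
c = 25 (c = (10 - 1) + 4*4 = 9 + 16 = 25)
c**2 = 25**2 = 625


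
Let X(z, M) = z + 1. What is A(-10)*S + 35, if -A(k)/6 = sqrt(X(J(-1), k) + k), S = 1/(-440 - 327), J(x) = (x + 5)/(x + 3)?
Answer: 35 + 6*I*sqrt(7)/767 ≈ 35.0 + 0.020697*I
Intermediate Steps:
J(x) = (5 + x)/(3 + x)
S = -1/767 (S = 1/(-767) = -1/767 ≈ -0.0013038)
X(z, M) = 1 + z
A(k) = -6*sqrt(3 + k) (A(k) = -6*sqrt((1 + (5 - 1)/(3 - 1)) + k) = -6*sqrt((1 + 4/2) + k) = -6*sqrt((1 + (1/2)*4) + k) = -6*sqrt((1 + 2) + k) = -6*sqrt(3 + k))
A(-10)*S + 35 = -6*sqrt(3 - 10)*(-1/767) + 35 = -6*I*sqrt(7)*(-1/767) + 35 = 6*I*sqrt(7)/767 + 35 = 35 + 6*I*sqrt(7)/767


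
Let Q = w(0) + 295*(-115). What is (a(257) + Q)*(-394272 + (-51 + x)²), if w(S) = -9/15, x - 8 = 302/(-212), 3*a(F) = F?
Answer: 2237428125518089/168540 ≈ 1.3275e+10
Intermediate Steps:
a(F) = F/3
x = 697/106 (x = 8 + 302/(-212) = 8 + 302*(-1/212) = 8 - 151/106 = 697/106 ≈ 6.5755)
w(S) = -⅗ (w(S) = -9*1/15 = -⅗)
Q = -169628/5 (Q = -⅗ + 295*(-115) = -⅗ - 33925 = -169628/5 ≈ -33926.)
(a(257) + Q)*(-394272 + (-51 + x)²) = ((⅓)*257 - 169628/5)*(-394272 + (-51 + 697/106)²) = (257/3 - 169628/5)*(-394272 + (-4709/106)²) = -507599*(-394272 + 22174681/11236)/15 = -507599/15*(-4407865511/11236) = 2237428125518089/168540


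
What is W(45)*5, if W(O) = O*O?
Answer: 10125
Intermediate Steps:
W(O) = O²
W(45)*5 = 45²*5 = 2025*5 = 10125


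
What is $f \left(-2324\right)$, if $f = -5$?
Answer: $11620$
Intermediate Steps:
$f \left(-2324\right) = \left(-5\right) \left(-2324\right) = 11620$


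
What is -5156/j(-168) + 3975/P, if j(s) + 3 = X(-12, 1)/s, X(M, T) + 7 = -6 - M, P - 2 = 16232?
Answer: 14064020097/8165702 ≈ 1722.3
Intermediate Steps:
P = 16234 (P = 2 + 16232 = 16234)
X(M, T) = -13 - M (X(M, T) = -7 + (-6 - M) = -13 - M)
j(s) = -3 - 1/s (j(s) = -3 + (-13 - 1*(-12))/s = -3 + (-13 + 12)/s = -3 - 1/s)
-5156/j(-168) + 3975/P = -5156/(-3 - 1/(-168)) + 3975/16234 = -5156/(-3 - 1*(-1/168)) + 3975*(1/16234) = -5156/(-3 + 1/168) + 3975/16234 = -5156/(-503/168) + 3975/16234 = -5156*(-168/503) + 3975/16234 = 866208/503 + 3975/16234 = 14064020097/8165702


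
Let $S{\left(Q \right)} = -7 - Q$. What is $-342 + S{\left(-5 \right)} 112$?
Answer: $-566$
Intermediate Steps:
$-342 + S{\left(-5 \right)} 112 = -342 + \left(-7 - -5\right) 112 = -342 + \left(-7 + 5\right) 112 = -342 - 224 = -566$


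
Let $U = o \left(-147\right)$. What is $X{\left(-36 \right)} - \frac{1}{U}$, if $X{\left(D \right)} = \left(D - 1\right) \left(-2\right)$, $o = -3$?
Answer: $\frac{32633}{441} \approx 73.998$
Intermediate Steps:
$X{\left(D \right)} = 2 - 2 D$ ($X{\left(D \right)} = \left(-1 + D\right) \left(-2\right) = 2 - 2 D$)
$U = 441$ ($U = \left(-3\right) \left(-147\right) = 441$)
$X{\left(-36 \right)} - \frac{1}{U} = \left(2 - -72\right) - \frac{1}{441} = \left(2 + 72\right) - \frac{1}{441} = 74 - \frac{1}{441} = \frac{32633}{441}$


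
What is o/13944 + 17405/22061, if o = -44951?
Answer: -748968691/307618584 ≈ -2.4347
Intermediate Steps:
o/13944 + 17405/22061 = -44951/13944 + 17405/22061 = -748968691/307618584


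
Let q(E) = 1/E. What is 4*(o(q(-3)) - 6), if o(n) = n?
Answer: -76/3 ≈ -25.333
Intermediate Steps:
4*(o(q(-3)) - 6) = 4*(1/(-3) - 6) = 4*(-1/3 - 6) = 4*(-19/3) = -76/3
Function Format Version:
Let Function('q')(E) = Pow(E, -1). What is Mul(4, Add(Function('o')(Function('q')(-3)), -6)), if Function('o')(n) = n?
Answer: Rational(-76, 3) ≈ -25.333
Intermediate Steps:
Mul(4, Add(Function('o')(Function('q')(-3)), -6)) = Mul(4, Add(Pow(-3, -1), -6)) = Mul(4, Add(Rational(-1, 3), -6)) = Mul(4, Rational(-19, 3)) = Rational(-76, 3)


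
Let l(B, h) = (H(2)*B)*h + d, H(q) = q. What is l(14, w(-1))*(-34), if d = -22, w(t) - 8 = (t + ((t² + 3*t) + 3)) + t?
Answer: -5916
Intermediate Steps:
w(t) = 11 + t² + 5*t (w(t) = 8 + ((t + ((t² + 3*t) + 3)) + t) = 8 + ((t + (3 + t² + 3*t)) + t) = 8 + ((3 + t² + 4*t) + t) = 8 + (3 + t² + 5*t) = 11 + t² + 5*t)
l(B, h) = -22 + 2*B*h (l(B, h) = (2*B)*h - 22 = 2*B*h - 22 = -22 + 2*B*h)
l(14, w(-1))*(-34) = (-22 + 2*14*(11 + (-1)² + 5*(-1)))*(-34) = (-22 + 2*14*(11 + 1 - 5))*(-34) = (-22 + 2*14*7)*(-34) = (-22 + 196)*(-34) = 174*(-34) = -5916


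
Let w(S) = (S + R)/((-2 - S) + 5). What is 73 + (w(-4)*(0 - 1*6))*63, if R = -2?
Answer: 397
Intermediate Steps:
w(S) = (-2 + S)/(3 - S) (w(S) = (S - 2)/((-2 - S) + 5) = (-2 + S)/(3 - S))
73 + (w(-4)*(0 - 1*6))*63 = 73 + (((2 - 1*(-4))/(-3 - 4))*(0 - 1*6))*63 = 73 + (((2 + 4)/(-7))*(0 - 6))*63 = 73 + (-⅐*6*(-6))*63 = 73 - 6/7*(-6)*63 = 73 + (36/7)*63 = 73 + 324 = 397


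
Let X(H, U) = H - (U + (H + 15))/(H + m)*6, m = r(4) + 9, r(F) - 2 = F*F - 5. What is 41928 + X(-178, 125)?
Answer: 542731/13 ≈ 41749.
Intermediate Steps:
r(F) = -3 + F**2 (r(F) = 2 + (F*F - 5) = 2 + (F**2 - 5) = 2 + (-5 + F**2) = -3 + F**2)
m = 22 (m = (-3 + 4**2) + 9 = (-3 + 16) + 9 = 13 + 9 = 22)
X(H, U) = H - 6*(15 + H + U)/(22 + H) (X(H, U) = H - (U + (H + 15))/(H + 22)*6 = H - (U + (15 + H))/(22 + H)*6 = H - (15 + H + U)/(22 + H)*6 = H - 6*(15 + H + U)/(22 + H))
41928 + X(-178, 125) = 41928 + (-90 + (-178)**2 - 6*125 + 16*(-178))/(22 - 178) = 41928 + (-90 + 31684 - 750 - 2848)/(-156) = 41928 - 1/156*27996 = 41928 - 2333/13 = 542731/13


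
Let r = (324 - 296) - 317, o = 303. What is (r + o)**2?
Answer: 196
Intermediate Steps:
r = -289 (r = 28 - 317 = -289)
(r + o)**2 = (-289 + 303)**2 = 14**2 = 196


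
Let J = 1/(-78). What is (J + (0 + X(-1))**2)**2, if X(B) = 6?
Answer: 7879249/6084 ≈ 1295.1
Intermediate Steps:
J = -1/78 ≈ -0.012821
(J + (0 + X(-1))**2)**2 = (-1/78 + (0 + 6)**2)**2 = (-1/78 + 6**2)**2 = (-1/78 + 36)**2 = (2807/78)**2 = 7879249/6084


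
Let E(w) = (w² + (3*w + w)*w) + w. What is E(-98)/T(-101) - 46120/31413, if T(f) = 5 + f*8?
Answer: -1542408146/25224639 ≈ -61.147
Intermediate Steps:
T(f) = 5 + 8*f
E(w) = w + 5*w² (E(w) = (w² + (4*w)*w) + w = (w² + 4*w²) + w = 5*w² + w = w + 5*w²)
E(-98)/T(-101) - 46120/31413 = (-98*(1 + 5*(-98)))/(5 + 8*(-101)) - 46120/31413 = (-98*(1 - 490))/(5 - 808) - 46120*1/31413 = -98*(-489)/(-803) - 46120/31413 = 47922*(-1/803) - 46120/31413 = -47922/803 - 46120/31413 = -1542408146/25224639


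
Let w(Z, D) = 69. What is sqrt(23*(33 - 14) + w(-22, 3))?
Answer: sqrt(506) ≈ 22.494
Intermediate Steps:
sqrt(23*(33 - 14) + w(-22, 3)) = sqrt(23*(33 - 14) + 69) = sqrt(23*19 + 69) = sqrt(437 + 69) = sqrt(506)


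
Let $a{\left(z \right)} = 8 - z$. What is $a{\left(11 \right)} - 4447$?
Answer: $-4450$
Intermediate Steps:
$a{\left(11 \right)} - 4447 = \left(8 - 11\right) - 4447 = -3 - 4447 = -4450$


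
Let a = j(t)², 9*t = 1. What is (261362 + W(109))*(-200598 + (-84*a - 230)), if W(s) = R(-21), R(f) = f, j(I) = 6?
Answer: -53274885532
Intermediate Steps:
t = ⅑ (t = (⅑)*1 = ⅑ ≈ 0.11111)
a = 36 (a = 6² = 36)
W(s) = -21
(261362 + W(109))*(-200598 + (-84*a - 230)) = (261362 - 21)*(-200598 + (-84*36 - 230)) = 261341*(-200598 + (-3024 - 230)) = 261341*(-200598 - 3254) = 261341*(-203852) = -53274885532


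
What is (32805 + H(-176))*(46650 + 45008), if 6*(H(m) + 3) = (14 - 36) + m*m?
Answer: 3479429338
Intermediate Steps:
H(m) = -20/3 + m**2/6 (H(m) = -3 + ((14 - 36) + m*m)/6 = -3 + (-22 + m**2)/6 = -3 + (-11/3 + m**2/6) = -20/3 + m**2/6)
(32805 + H(-176))*(46650 + 45008) = (32805 + (-20/3 + (1/6)*(-176)**2))*(46650 + 45008) = (32805 + (-20/3 + (1/6)*30976))*91658 = (32805 + (-20/3 + 15488/3))*91658 = (32805 + 5156)*91658 = 37961*91658 = 3479429338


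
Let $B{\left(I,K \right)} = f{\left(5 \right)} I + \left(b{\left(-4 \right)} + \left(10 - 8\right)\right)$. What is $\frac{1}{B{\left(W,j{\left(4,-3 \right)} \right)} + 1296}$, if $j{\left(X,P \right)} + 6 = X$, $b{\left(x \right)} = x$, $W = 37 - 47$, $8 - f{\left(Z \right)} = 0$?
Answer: $\frac{1}{1214} \approx 0.00082372$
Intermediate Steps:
$f{\left(Z \right)} = 8$ ($f{\left(Z \right)} = 8 - 0 = 8 + 0 = 8$)
$W = -10$
$j{\left(X,P \right)} = -6 + X$
$B{\left(I,K \right)} = -2 + 8 I$ ($B{\left(I,K \right)} = 8 I + \left(-4 + \left(10 - 8\right)\right) = 8 I + \left(-4 + 2\right) = 8 I - 2 = -2 + 8 I$)
$\frac{1}{B{\left(W,j{\left(4,-3 \right)} \right)} + 1296} = \frac{1}{\left(-2 + 8 \left(-10\right)\right) + 1296} = \frac{1}{\left(-2 - 80\right) + 1296} = \frac{1}{-82 + 1296} = \frac{1}{1214}$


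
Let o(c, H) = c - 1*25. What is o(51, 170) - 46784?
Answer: -46758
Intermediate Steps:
o(c, H) = -25 + c (o(c, H) = c - 25 = -25 + c)
o(51, 170) - 46784 = (-25 + 51) - 46784 = 26 - 46784 = -46758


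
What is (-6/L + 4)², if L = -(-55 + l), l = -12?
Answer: 68644/4489 ≈ 15.292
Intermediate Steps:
L = 67 (L = -(-55 - 12) = -1*(-67) = 67)
(-6/L + 4)² = (-6/67 + 4)² = (262/67)² = 68644/4489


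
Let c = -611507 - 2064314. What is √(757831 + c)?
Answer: 3*I*√213110 ≈ 1384.9*I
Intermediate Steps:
c = -2675821
√(757831 + c) = √(757831 - 2675821) = √(-1917990) = 3*I*√213110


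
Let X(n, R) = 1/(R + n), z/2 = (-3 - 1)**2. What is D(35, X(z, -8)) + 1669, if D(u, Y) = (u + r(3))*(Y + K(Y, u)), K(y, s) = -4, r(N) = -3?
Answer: 4627/3 ≈ 1542.3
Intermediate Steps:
z = 32 (z = 2*(-3 - 1)**2 = 2*(-4)**2 = 2*16 = 32)
D(u, Y) = (-4 + Y)*(-3 + u) (D(u, Y) = (u - 3)*(Y - 4) = (-3 + u)*(-4 + Y) = (-4 + Y)*(-3 + u))
D(35, X(z, -8)) + 1669 = (12 - 4*35 - 3/(-8 + 32) + 35/(-8 + 32)) + 1669 = (12 - 140 - 3/24 + 35/24) + 1669 = (12 - 140 - 3*1/24 + (1/24)*35) + 1669 = (12 - 140 - 1/8 + 35/24) + 1669 = -380/3 + 1669 = 4627/3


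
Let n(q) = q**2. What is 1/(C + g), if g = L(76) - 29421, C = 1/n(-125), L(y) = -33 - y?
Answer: -15625/461406249 ≈ -3.3864e-5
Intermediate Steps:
C = 1/15625 (C = 1/((-125)**2) = 1/15625 ≈ 6.4000e-5)
g = -29530 (g = (-33 - 1*76) - 29421 = (-33 - 76) - 29421 = -109 - 29421 = -29530)
1/(C + g) = 1/(1/15625 - 29530) = 1/(-461406249/15625) = -15625/461406249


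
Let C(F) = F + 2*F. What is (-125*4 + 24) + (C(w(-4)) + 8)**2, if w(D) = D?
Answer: -460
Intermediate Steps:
C(F) = 3*F
(-125*4 + 24) + (C(w(-4)) + 8)**2 = (-125*4 + 24) + (3*(-4) + 8)**2 = (-25*20 + 24) + (-12 + 8)**2 = (-500 + 24) + (-4)**2 = -476 + 16 = -460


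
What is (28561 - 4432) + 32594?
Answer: 56723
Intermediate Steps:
(28561 - 4432) + 32594 = 24129 + 32594 = 56723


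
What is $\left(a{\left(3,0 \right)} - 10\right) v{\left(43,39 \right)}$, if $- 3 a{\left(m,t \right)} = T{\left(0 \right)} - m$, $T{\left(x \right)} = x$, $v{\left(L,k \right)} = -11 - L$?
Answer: $486$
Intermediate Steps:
$a{\left(m,t \right)} = \frac{m}{3}$ ($a{\left(m,t \right)} = - \frac{0 - m}{3} = - \frac{\left(-1\right) m}{3} = \frac{m}{3}$)
$\left(a{\left(3,0 \right)} - 10\right) v{\left(43,39 \right)} = \left(\frac{1}{3} \cdot 3 - 10\right) \left(-11 - 43\right) = \left(1 - 10\right) \left(-11 - 43\right) = \left(-9\right) \left(-54\right) = 486$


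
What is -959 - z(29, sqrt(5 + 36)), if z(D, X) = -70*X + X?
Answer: -959 + 69*sqrt(41) ≈ -517.18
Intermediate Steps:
z(D, X) = -69*X
-959 - z(29, sqrt(5 + 36)) = -959 - (-69)*sqrt(5 + 36) = -959 - (-69)*sqrt(41) = -959 + 69*sqrt(41)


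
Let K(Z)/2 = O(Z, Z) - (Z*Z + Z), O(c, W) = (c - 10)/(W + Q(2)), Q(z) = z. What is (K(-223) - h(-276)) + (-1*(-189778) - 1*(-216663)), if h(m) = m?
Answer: 68003271/221 ≈ 3.0771e+5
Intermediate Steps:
O(c, W) = (-10 + c)/(2 + W) (O(c, W) = (c - 10)/(W + 2) = (-10 + c)/(2 + W))
K(Z) = -2*Z - 2*Z² + 2*(-10 + Z)/(2 + Z) (K(Z) = 2*((-10 + Z)/(2 + Z) - (Z*Z + Z)) = 2*((-10 + Z)/(2 + Z) - (Z² + Z)) = 2*((-10 + Z)/(2 + Z) - (Z + Z²)) = 2*((-10 + Z)/(2 + Z) + (-Z - Z²)) = 2*(-Z - Z² + (-10 + Z)/(2 + Z)) = -2*Z - 2*Z² + 2*(-10 + Z)/(2 + Z))
(K(-223) - h(-276)) + (-1*(-189778) - 1*(-216663)) = (2*(-10 - 223 - 1*(-223)*(1 - 223)*(2 - 223))/(2 - 223) - 1*(-276)) + (-1*(-189778) - 1*(-216663)) = (2*(-10 - 223 - 1*(-223)*(-222)*(-221))/(-221) + 276) + (189778 + 216663) = (2*(-1/221)*(-10 - 223 + 10940826) + 276) + 406441 = (2*(-1/221)*10940593 + 276) + 406441 = (-21881186/221 + 276) + 406441 = -21820190/221 + 406441 = 68003271/221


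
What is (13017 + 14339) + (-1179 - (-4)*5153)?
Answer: 46789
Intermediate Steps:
(13017 + 14339) + (-1179 - (-4)*5153) = 27356 + (-1179 - 1*(-20612)) = 27356 + (-1179 + 20612) = 27356 + 19433 = 46789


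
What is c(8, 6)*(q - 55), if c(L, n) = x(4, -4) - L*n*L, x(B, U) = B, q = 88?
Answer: -12540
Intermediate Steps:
c(L, n) = 4 - n*L**2 (c(L, n) = 4 - L*n*L = 4 - L*L*n = 4 - n*L**2)
c(8, 6)*(q - 55) = (4 - 1*6*8**2)*(88 - 55) = (4 - 1*6*64)*33 = (4 - 384)*33 = -380*33 = -12540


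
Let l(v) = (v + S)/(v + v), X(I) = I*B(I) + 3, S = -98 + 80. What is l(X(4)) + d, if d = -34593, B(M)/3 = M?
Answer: -1176151/34 ≈ -34593.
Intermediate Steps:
B(M) = 3*M
S = -18
X(I) = 3 + 3*I² (X(I) = I*(3*I) + 3 = 3*I² + 3 = 3 + 3*I²)
l(v) = (-18 + v)/(2*v) (l(v) = (v - 18)/(v + v) = (-18 + v)/((2*v)) = (-18 + v)*(1/(2*v)) = (-18 + v)/(2*v))
l(X(4)) + d = (-18 + (3 + 3*4²))/(2*(3 + 3*4²)) - 34593 = (-18 + (3 + 3*16))/(2*(3 + 3*16)) - 34593 = (-18 + (3 + 48))/(2*(3 + 48)) - 34593 = (½)*(-18 + 51)/51 - 34593 = (½)*(1/51)*33 - 34593 = 11/34 - 34593 = -1176151/34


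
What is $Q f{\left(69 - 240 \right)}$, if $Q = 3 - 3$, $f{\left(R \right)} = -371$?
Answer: $0$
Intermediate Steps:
$Q = 0$ ($Q = 3 - 3 = 0$)
$Q f{\left(69 - 240 \right)} = 0 \left(-371\right) = 0$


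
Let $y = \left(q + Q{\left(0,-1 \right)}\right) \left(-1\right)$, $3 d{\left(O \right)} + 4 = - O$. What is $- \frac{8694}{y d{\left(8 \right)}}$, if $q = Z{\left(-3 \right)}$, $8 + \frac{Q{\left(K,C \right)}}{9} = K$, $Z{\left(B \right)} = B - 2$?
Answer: $\frac{621}{22} \approx 28.227$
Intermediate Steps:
$Z{\left(B \right)} = -2 + B$
$Q{\left(K,C \right)} = -72 + 9 K$
$q = -5$ ($q = -2 - 3 = -5$)
$d{\left(O \right)} = - \frac{4}{3} - \frac{O}{3}$ ($d{\left(O \right)} = - \frac{4}{3} + \frac{\left(-1\right) O}{3} = - \frac{4}{3} - \frac{O}{3}$)
$y = 77$ ($y = \left(-5 + \left(-72 + 9 \cdot 0\right)\right) \left(-1\right) = \left(-5 + \left(-72 + 0\right)\right) \left(-1\right) = \left(-5 - 72\right) \left(-1\right) = \left(-77\right) \left(-1\right) = 77$)
$- \frac{8694}{y d{\left(8 \right)}} = - \frac{8694}{77 \left(- \frac{4}{3} - \frac{8}{3}\right)} = - \frac{8694}{77 \left(-4\right)} = - \frac{8694}{-308} = \left(-8694\right) \left(- \frac{1}{308}\right) = \frac{621}{22}$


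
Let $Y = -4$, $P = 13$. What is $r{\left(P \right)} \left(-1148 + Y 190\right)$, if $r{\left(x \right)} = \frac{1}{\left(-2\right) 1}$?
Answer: $954$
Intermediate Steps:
$r{\left(x \right)} = - \frac{1}{2}$ ($r{\left(x \right)} = \frac{1}{-2} = - \frac{1}{2}$)
$r{\left(P \right)} \left(-1148 + Y 190\right) = - \frac{-1148 - 760}{2} = \left(- \frac{1}{2}\right) \left(-1908\right) = 954$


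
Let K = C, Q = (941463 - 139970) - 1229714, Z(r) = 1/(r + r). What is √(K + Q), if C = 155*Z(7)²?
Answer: I*√83931161/14 ≈ 654.39*I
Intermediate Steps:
Z(r) = 1/(2*r)
C = 155/196 (C = 155*((½)/7)² = 155*((½)*(⅐))² = 155*(1/14)² = 155*(1/196) = 155/196 ≈ 0.79082)
Q = -428221 (Q = 801493 - 1229714 = -428221)
K = 155/196 ≈ 0.79082
√(K + Q) = √(155/196 - 428221) = √(-83931161/196) = I*√83931161/14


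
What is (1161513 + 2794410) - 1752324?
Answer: 2203599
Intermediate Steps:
(1161513 + 2794410) - 1752324 = 3955923 - 1752324 = 2203599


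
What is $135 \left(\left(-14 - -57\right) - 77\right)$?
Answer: $-4590$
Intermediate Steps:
$135 \left(\left(-14 - -57\right) - 77\right) = 135 \left(\left(-14 + 57\right) - 77\right) = 135 \left(43 - 77\right) = 135 \left(-34\right) = -4590$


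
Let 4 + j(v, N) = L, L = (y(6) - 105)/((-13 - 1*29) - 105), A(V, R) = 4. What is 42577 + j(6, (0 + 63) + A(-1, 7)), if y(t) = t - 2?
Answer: 6258332/147 ≈ 42574.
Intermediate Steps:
y(t) = -2 + t
L = 101/147 (L = ((-2 + 6) - 105)/((-13 - 1*29) - 105) = (4 - 105)/((-13 - 29) - 105) = -101/(-42 - 105) = -101/(-147) = -101*(-1/147) = 101/147 ≈ 0.68707)
j(v, N) = -487/147 (j(v, N) = -4 + 101/147 = -487/147)
42577 + j(6, (0 + 63) + A(-1, 7)) = 42577 - 487/147 = 6258332/147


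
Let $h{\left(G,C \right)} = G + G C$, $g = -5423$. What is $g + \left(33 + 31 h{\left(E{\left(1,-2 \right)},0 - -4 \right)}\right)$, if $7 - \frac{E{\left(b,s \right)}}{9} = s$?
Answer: $7165$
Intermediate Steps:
$E{\left(b,s \right)} = 63 - 9 s$
$h{\left(G,C \right)} = G + C G$
$g + \left(33 + 31 h{\left(E{\left(1,-2 \right)},0 - -4 \right)}\right) = -5423 + \left(33 + 31 \left(63 - -18\right) \left(1 + \left(0 - -4\right)\right)\right) = -5423 + \left(33 + 31 \left(63 + 18\right) \left(1 + \left(0 + 4\right)\right)\right) = -5423 + \left(33 + 31 \cdot 81 \left(1 + 4\right)\right) = -5423 + \left(33 + 31 \cdot 81 \cdot 5\right) = -5423 + \left(33 + 31 \cdot 405\right) = -5423 + \left(33 + 12555\right) = -5423 + 12588 = 7165$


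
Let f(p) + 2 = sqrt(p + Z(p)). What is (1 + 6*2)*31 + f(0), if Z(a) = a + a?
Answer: 401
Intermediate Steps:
Z(a) = 2*a
f(p) = -2 + sqrt(3)*sqrt(p) (f(p) = -2 + sqrt(p + 2*p) = -2 + sqrt(3*p) = -2 + sqrt(3)*sqrt(p))
(1 + 6*2)*31 + f(0) = (1 + 6*2)*31 + (-2 + sqrt(3)*sqrt(0)) = (1 + 12)*31 + (-2 + sqrt(3)*0) = 13*31 + (-2 + 0) = 403 - 2 = 401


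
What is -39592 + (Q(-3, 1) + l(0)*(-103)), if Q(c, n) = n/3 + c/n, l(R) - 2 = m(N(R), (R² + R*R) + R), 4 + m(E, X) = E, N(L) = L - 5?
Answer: -116621/3 ≈ -38874.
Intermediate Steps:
N(L) = -5 + L
m(E, X) = -4 + E
l(R) = -7 + R (l(R) = 2 + (-4 + (-5 + R)) = 2 + (-9 + R) = -7 + R)
Q(c, n) = n/3 + c/n (Q(c, n) = n*(⅓) + c/n = n/3 + c/n)
-39592 + (Q(-3, 1) + l(0)*(-103)) = -39592 + (((⅓)*1 - 3/1) + (-7 + 0)*(-103)) = -39592 + ((⅓ - 3*1) - 7*(-103)) = -39592 + ((⅓ - 3) + 721) = -39592 + (-8/3 + 721) = -39592 + 2155/3 = -116621/3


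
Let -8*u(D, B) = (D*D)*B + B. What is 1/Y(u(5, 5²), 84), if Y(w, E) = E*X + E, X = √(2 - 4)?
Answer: 1/252 - I*√2/252 ≈ 0.0039683 - 0.005612*I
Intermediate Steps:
X = I*√2 (X = √(-2) = I*√2 ≈ 1.4142*I)
u(D, B) = -B/8 - B*D²/8 (u(D, B) = -((D*D)*B + B)/8 = -(D²*B + B)/8 = -(B*D² + B)/8 = -(B + B*D²)/8 = -B/8 - B*D²/8)
Y(w, E) = E + I*E*√2 (Y(w, E) = E*(I*√2) + E = I*E*√2 + E = E + I*E*√2)
1/Y(u(5, 5²), 84) = 1/(84*(1 + I*√2)) = 1/(84 + 84*I*√2)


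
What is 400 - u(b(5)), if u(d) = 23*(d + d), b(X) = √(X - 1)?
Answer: 308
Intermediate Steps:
b(X) = √(-1 + X)
u(d) = 46*d (u(d) = 23*(2*d) = 46*d)
400 - u(b(5)) = 400 - 46*√(-1 + 5) = 400 - 46*√4 = 400 - 46*2 = 400 - 1*92 = 400 - 92 = 308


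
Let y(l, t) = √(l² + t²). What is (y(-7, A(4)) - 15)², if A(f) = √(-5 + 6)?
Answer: 275 - 150*√2 ≈ 62.868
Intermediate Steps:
A(f) = 1 (A(f) = √1 = 1)
(y(-7, A(4)) - 15)² = (√((-7)² + 1²) - 15)² = (√(49 + 1) - 15)² = (√50 - 15)² = (5*√2 - 15)² = (-15 + 5*√2)²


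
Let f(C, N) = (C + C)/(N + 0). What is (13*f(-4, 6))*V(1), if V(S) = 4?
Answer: -208/3 ≈ -69.333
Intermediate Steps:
f(C, N) = 2*C/N (f(C, N) = (2*C)/N = 2*C/N)
(13*f(-4, 6))*V(1) = (13*(2*(-4)/6))*4 = (13*(2*(-4)*(⅙)))*4 = (13*(-4/3))*4 = -52/3*4 = -208/3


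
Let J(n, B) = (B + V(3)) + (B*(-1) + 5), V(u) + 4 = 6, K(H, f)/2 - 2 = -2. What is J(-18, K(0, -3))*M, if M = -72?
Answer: -504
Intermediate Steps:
K(H, f) = 0 (K(H, f) = 4 + 2*(-2) = 4 - 4 = 0)
V(u) = 2 (V(u) = -4 + 6 = 2)
J(n, B) = 7 (J(n, B) = (B + 2) + (B*(-1) + 5) = (2 + B) + (-B + 5) = (2 + B) + (5 - B) = 7)
J(-18, K(0, -3))*M = 7*(-72) = -504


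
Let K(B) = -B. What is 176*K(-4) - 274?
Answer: 430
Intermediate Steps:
176*K(-4) - 274 = 176*(-1*(-4)) - 274 = 176*4 - 274 = 704 - 274 = 430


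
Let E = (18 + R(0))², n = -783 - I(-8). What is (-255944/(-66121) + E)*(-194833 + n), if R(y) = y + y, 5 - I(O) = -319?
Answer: -4247812259120/66121 ≈ -6.4243e+7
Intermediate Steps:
I(O) = 324 (I(O) = 5 - 1*(-319) = 5 + 319 = 324)
n = -1107 (n = -783 - 1*324 = -783 - 324 = -1107)
R(y) = 2*y
E = 324 (E = (18 + 2*0)² = (18 + 0)² = 18² = 324)
(-255944/(-66121) + E)*(-194833 + n) = (-255944/(-66121) + 324)*(-194833 - 1107) = (-255944*(-1/66121) + 324)*(-195940) = (255944/66121 + 324)*(-195940) = (21679148/66121)*(-195940) = -4247812259120/66121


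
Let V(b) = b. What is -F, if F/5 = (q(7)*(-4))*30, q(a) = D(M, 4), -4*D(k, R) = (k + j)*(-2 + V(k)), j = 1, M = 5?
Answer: -2700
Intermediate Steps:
D(k, R) = -(1 + k)*(-2 + k)/4 (D(k, R) = -(k + 1)*(-2 + k)/4 = -(1 + k)*(-2 + k)/4)
q(a) = -9/2 (q(a) = ½ - ¼*5² + (¼)*5 = ½ - ¼*25 + 5/4 = ½ - 25/4 + 5/4 = -9/2)
F = 2700 (F = 5*(-9/2*(-4)*30) = 5*(18*30) = 5*540 = 2700)
-F = -1*2700 = -2700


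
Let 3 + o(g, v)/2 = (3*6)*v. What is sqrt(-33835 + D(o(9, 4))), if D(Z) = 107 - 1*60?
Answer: 2*I*sqrt(8447) ≈ 183.82*I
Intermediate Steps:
o(g, v) = -6 + 36*v (o(g, v) = -6 + 2*((3*6)*v) = -6 + 2*(18*v) = -6 + 36*v)
D(Z) = 47 (D(Z) = 107 - 60 = 47)
sqrt(-33835 + D(o(9, 4))) = sqrt(-33835 + 47) = sqrt(-33788) = 2*I*sqrt(8447)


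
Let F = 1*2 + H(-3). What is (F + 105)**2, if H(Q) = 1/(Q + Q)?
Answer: 410881/36 ≈ 11413.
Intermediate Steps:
H(Q) = 1/(2*Q)
F = 11/6 (F = 1*2 + (1/2)/(-3) = 2 + (1/2)*(-1/3) = 2 - 1/6 = 11/6 ≈ 1.8333)
(F + 105)**2 = (11/6 + 105)**2 = (641/6)**2 = 410881/36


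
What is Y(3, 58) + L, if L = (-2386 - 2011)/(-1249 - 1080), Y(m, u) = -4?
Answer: -4919/2329 ≈ -2.1121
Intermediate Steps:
L = 4397/2329 (L = -4397/(-2329) = -4397*(-1/2329) = 4397/2329 ≈ 1.8879)
Y(3, 58) + L = -4 + 4397/2329 = -4919/2329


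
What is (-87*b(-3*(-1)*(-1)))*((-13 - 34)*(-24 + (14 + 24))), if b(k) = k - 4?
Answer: -400722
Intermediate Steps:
b(k) = -4 + k
(-87*b(-3*(-1)*(-1)))*((-13 - 34)*(-24 + (14 + 24))) = (-87*(-4 - 3*(-1)*(-1)))*((-13 - 34)*(-24 + (14 + 24))) = (-87*(-4 + 3*(-1)))*(-47*(-24 + 38)) = (-87*(-4 - 3))*(-47*14) = -87*(-7)*(-658) = 609*(-658) = -400722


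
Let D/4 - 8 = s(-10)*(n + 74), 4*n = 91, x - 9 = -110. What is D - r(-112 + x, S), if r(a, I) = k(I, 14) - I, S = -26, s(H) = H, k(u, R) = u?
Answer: -3838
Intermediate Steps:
x = -101 (x = 9 - 110 = -101)
n = 91/4 (n = (1/4)*91 = 91/4 ≈ 22.750)
D = -3838 (D = 32 + 4*(-10*(91/4 + 74)) = 32 + 4*(-10*387/4) = 32 + 4*(-1935/2) = 32 - 3870 = -3838)
r(a, I) = 0 (r(a, I) = I - I = 0)
D - r(-112 + x, S) = -3838 - 1*0 = -3838 + 0 = -3838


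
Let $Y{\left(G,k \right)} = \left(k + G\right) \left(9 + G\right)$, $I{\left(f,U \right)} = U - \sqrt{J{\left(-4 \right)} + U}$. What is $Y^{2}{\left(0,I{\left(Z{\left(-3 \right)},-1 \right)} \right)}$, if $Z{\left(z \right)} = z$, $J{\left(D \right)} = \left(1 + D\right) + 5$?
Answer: $324$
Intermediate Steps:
$J{\left(D \right)} = 6 + D$
$I{\left(f,U \right)} = U - \sqrt{2 + U}$ ($I{\left(f,U \right)} = U - \sqrt{\left(6 - 4\right) + U} = U - \sqrt{2 + U}$)
$Y{\left(G,k \right)} = \left(9 + G\right) \left(G + k\right)$ ($Y{\left(G,k \right)} = \left(G + k\right) \left(9 + G\right) = \left(9 + G\right) \left(G + k\right)$)
$Y^{2}{\left(0,I{\left(Z{\left(-3 \right)},-1 \right)} \right)} = \left(0^{2} + 9 \cdot 0 + 9 \left(-1 - \sqrt{2 - 1}\right) + 0 \left(-1 - \sqrt{2 - 1}\right)\right)^{2} = \left(0 + 0 + 9 \left(-1 - \sqrt{1}\right) + 0 \left(-1 - \sqrt{1}\right)\right)^{2} = \left(0 + 0 + 9 \left(-1 - 1\right) + 0 \left(-1 - 1\right)\right)^{2} = \left(0 + 0 + 9 \left(-2\right) + 0 \left(-2\right)\right)^{2} = \left(0 + 0 - 18 + 0\right)^{2} = \left(-18\right)^{2} = 324$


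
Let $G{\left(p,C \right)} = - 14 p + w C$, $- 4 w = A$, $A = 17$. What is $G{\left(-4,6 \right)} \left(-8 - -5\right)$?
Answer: $- \frac{183}{2} \approx -91.5$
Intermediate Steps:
$w = - \frac{17}{4}$ ($w = \left(- \frac{1}{4}\right) 17 = - \frac{17}{4} \approx -4.25$)
$G{\left(p,C \right)} = - 14 p - \frac{17 C}{4}$
$G{\left(-4,6 \right)} \left(-8 - -5\right) = \left(\left(-14\right) \left(-4\right) - \frac{51}{2}\right) \left(-8 - -5\right) = \left(56 - \frac{51}{2}\right) \left(-8 + 5\right) = \frac{61}{2} \left(-3\right) = - \frac{183}{2}$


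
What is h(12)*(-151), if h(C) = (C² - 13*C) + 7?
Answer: 755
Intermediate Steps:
h(C) = 7 + C² - 13*C
h(12)*(-151) = (7 + 12² - 13*12)*(-151) = (7 + 144 - 156)*(-151) = -5*(-151) = 755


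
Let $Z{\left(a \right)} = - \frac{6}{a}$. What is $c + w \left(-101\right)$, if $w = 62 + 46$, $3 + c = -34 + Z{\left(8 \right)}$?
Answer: $- \frac{43783}{4} \approx -10946.0$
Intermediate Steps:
$c = - \frac{151}{4}$ ($c = -3 - \left(34 + \frac{6}{8}\right) = -3 - \frac{139}{4} = - \frac{151}{4} \approx -37.75$)
$w = 108$
$c + w \left(-101\right) = - \frac{151}{4} + 108 \left(-101\right) = - \frac{151}{4} - 10908 = - \frac{43783}{4}$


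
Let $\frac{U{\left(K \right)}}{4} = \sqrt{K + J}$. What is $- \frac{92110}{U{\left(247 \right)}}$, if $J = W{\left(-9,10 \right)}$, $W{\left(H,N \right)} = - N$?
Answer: $- \frac{46055 \sqrt{237}}{474} \approx -1495.8$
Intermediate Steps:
$J = -10$ ($J = \left(-1\right) 10 = -10$)
$U{\left(K \right)} = 4 \sqrt{-10 + K}$ ($U{\left(K \right)} = 4 \sqrt{K - 10} = 4 \sqrt{-10 + K}$)
$- \frac{92110}{U{\left(247 \right)}} = - \frac{92110}{4 \sqrt{-10 + 247}} = - \frac{92110}{4 \sqrt{237}} = - 92110 \frac{\sqrt{237}}{948} = - \frac{46055 \sqrt{237}}{474}$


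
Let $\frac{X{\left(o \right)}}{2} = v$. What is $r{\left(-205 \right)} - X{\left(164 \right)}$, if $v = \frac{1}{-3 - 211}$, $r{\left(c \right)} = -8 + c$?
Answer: $- \frac{22790}{107} \approx -212.99$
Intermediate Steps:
$v = - \frac{1}{214}$ ($v = \frac{1}{-214} = - \frac{1}{214} \approx -0.0046729$)
$X{\left(o \right)} = - \frac{1}{107}$ ($X{\left(o \right)} = 2 \left(- \frac{1}{214}\right) = - \frac{1}{107}$)
$r{\left(-205 \right)} - X{\left(164 \right)} = \left(-8 - 205\right) - - \frac{1}{107} = -213 + \frac{1}{107} = - \frac{22790}{107}$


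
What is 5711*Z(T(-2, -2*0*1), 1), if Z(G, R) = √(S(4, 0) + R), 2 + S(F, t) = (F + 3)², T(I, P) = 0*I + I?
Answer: 22844*√3 ≈ 39567.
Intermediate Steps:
T(I, P) = I (T(I, P) = 0 + I = I)
S(F, t) = -2 + (3 + F)² (S(F, t) = -2 + (F + 3)² = -2 + (3 + F)²)
Z(G, R) = √(47 + R) (Z(G, R) = √((-2 + (3 + 4)²) + R) = √((-2 + 7²) + R) = √((-2 + 49) + R) = √(47 + R))
5711*Z(T(-2, -2*0*1), 1) = 5711*√(47 + 1) = 5711*√48 = 5711*(4*√3) = 22844*√3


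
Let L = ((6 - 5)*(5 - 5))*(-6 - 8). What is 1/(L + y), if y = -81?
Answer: -1/81 ≈ -0.012346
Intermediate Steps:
L = 0 (L = (1*0)*(-14) = 0*(-14) = 0)
1/(L + y) = 1/(0 - 81) = 1/(-81) = -1/81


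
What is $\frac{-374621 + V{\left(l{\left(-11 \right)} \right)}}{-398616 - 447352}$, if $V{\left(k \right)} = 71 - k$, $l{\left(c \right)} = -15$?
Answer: $\frac{374535}{845968} \approx 0.44273$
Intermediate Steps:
$\frac{-374621 + V{\left(l{\left(-11 \right)} \right)}}{-398616 - 447352} = \frac{-374621 + \left(71 - -15\right)}{-398616 - 447352} = \frac{-374621 + \left(71 + 15\right)}{-845968} = \left(-374621 + 86\right) \left(- \frac{1}{845968}\right) = \left(-374535\right) \left(- \frac{1}{845968}\right) = \frac{374535}{845968}$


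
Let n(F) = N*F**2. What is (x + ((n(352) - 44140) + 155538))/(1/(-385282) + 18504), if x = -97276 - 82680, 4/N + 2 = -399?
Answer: -10783031429468/2858832508927 ≈ -3.7718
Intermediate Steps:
N = -4/401 (N = 4/(-2 - 399) = 4/(-401) = 4*(-1/401) = -4/401 ≈ -0.0099751)
n(F) = -4*F**2/401
x = -179956
(x + ((n(352) - 44140) + 155538))/(1/(-385282) + 18504) = (-179956 + ((-4/401*352**2 - 44140) + 155538))/(1/(-385282) + 18504) = (-179956 + ((-4/401*123904 - 44140) + 155538))/(-1/385282 + 18504) = (-179956 + ((-495616/401 - 44140) + 155538))/(7129258127/385282) = (-179956 + (-18195756/401 + 155538))*(385282/7129258127) = (-179956 + 44174982/401)*(385282/7129258127) = -27987374/401*385282/7129258127 = -10783031429468/2858832508927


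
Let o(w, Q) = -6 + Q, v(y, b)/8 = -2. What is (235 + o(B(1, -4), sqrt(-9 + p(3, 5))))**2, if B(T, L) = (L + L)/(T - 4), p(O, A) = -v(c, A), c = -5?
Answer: (229 + sqrt(7))**2 ≈ 53660.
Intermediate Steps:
v(y, b) = -16 (v(y, b) = 8*(-2) = -16)
p(O, A) = 16 (p(O, A) = -1*(-16) = 16)
B(T, L) = 2*L/(-4 + T) (B(T, L) = (2*L)/(-4 + T) = 2*L/(-4 + T))
(235 + o(B(1, -4), sqrt(-9 + p(3, 5))))**2 = (235 + (-6 + sqrt(-9 + 16)))**2 = (235 + (-6 + sqrt(7)))**2 = (229 + sqrt(7))**2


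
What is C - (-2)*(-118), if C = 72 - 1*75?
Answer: -239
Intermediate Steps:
C = -3 (C = 72 - 75 = -3)
C - (-2)*(-118) = -3 - (-2)*(-118) = -3 - 2*118 = -3 - 236 = -239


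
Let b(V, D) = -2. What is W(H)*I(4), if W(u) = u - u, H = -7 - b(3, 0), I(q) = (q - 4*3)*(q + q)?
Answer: 0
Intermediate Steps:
I(q) = 2*q*(-12 + q) (I(q) = (q - 12)*(2*q) = (-12 + q)*(2*q) = 2*q*(-12 + q))
H = -5 (H = -7 - 1*(-2) = -7 + 2 = -5)
W(u) = 0
W(H)*I(4) = 0*(2*4*(-12 + 4)) = 0*(2*4*(-8)) = 0*(-64) = 0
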